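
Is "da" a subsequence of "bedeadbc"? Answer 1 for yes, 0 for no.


Check if "da" is a subsequence of "bedeadbc"
Greedy scan:
  Position 0 ('b'): no match needed
  Position 1 ('e'): no match needed
  Position 2 ('d'): matches sub[0] = 'd'
  Position 3 ('e'): no match needed
  Position 4 ('a'): matches sub[1] = 'a'
  Position 5 ('d'): no match needed
  Position 6 ('b'): no match needed
  Position 7 ('c'): no match needed
All 2 characters matched => is a subsequence

1


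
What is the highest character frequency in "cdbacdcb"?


Input: cdbacdcb
Character counts:
  'a': 1
  'b': 2
  'c': 3
  'd': 2
Maximum frequency: 3

3


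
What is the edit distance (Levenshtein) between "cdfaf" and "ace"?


Computing edit distance: "cdfaf" -> "ace"
DP table:
           a    c    e
      0    1    2    3
  c   1    1    1    2
  d   2    2    2    2
  f   3    3    3    3
  a   4    3    4    4
  f   5    4    4    5
Edit distance = dp[5][3] = 5

5


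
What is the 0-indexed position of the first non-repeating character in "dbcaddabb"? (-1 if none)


Input: dbcaddabb
Character frequencies:
  'a': 2
  'b': 3
  'c': 1
  'd': 3
Scanning left to right for freq == 1:
  Position 0 ('d'): freq=3, skip
  Position 1 ('b'): freq=3, skip
  Position 2 ('c'): unique! => answer = 2

2


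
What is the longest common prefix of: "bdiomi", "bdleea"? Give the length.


Words: bdiomi, bdleea
  Position 0: all 'b' => match
  Position 1: all 'd' => match
  Position 2: ('i', 'l') => mismatch, stop
LCP = "bd" (length 2)

2


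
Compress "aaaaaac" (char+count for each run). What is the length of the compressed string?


Input: aaaaaac
Runs:
  'a' x 6 => "a6"
  'c' x 1 => "c1"
Compressed: "a6c1"
Compressed length: 4

4


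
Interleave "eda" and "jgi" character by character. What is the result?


Interleaving "eda" and "jgi":
  Position 0: 'e' from first, 'j' from second => "ej"
  Position 1: 'd' from first, 'g' from second => "dg"
  Position 2: 'a' from first, 'i' from second => "ai"
Result: ejdgai

ejdgai


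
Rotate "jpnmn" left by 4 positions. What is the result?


Input: "jpnmn", rotate left by 4
First 4 characters: "jpnm"
Remaining characters: "n"
Concatenate remaining + first: "n" + "jpnm" = "njpnm"

njpnm


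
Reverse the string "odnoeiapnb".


Input: odnoeiapnb
Reading characters right to left:
  Position 9: 'b'
  Position 8: 'n'
  Position 7: 'p'
  Position 6: 'a'
  Position 5: 'i'
  Position 4: 'e'
  Position 3: 'o'
  Position 2: 'n'
  Position 1: 'd'
  Position 0: 'o'
Reversed: bnpaieondo

bnpaieondo


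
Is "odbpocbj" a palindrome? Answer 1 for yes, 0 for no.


Input: odbpocbj
Reversed: jbcopbdo
  Compare pos 0 ('o') with pos 7 ('j'): MISMATCH
  Compare pos 1 ('d') with pos 6 ('b'): MISMATCH
  Compare pos 2 ('b') with pos 5 ('c'): MISMATCH
  Compare pos 3 ('p') with pos 4 ('o'): MISMATCH
Result: not a palindrome

0


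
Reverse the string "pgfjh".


Input: pgfjh
Reading characters right to left:
  Position 4: 'h'
  Position 3: 'j'
  Position 2: 'f'
  Position 1: 'g'
  Position 0: 'p'
Reversed: hjfgp

hjfgp


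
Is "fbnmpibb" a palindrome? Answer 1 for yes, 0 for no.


Input: fbnmpibb
Reversed: bbipmnbf
  Compare pos 0 ('f') with pos 7 ('b'): MISMATCH
  Compare pos 1 ('b') with pos 6 ('b'): match
  Compare pos 2 ('n') with pos 5 ('i'): MISMATCH
  Compare pos 3 ('m') with pos 4 ('p'): MISMATCH
Result: not a palindrome

0


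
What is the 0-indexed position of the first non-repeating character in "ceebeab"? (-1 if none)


Input: ceebeab
Character frequencies:
  'a': 1
  'b': 2
  'c': 1
  'e': 3
Scanning left to right for freq == 1:
  Position 0 ('c'): unique! => answer = 0

0


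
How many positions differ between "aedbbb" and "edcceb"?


Comparing "aedbbb" and "edcceb" position by position:
  Position 0: 'a' vs 'e' => DIFFER
  Position 1: 'e' vs 'd' => DIFFER
  Position 2: 'd' vs 'c' => DIFFER
  Position 3: 'b' vs 'c' => DIFFER
  Position 4: 'b' vs 'e' => DIFFER
  Position 5: 'b' vs 'b' => same
Positions that differ: 5

5


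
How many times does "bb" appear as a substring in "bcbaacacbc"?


Searching for "bb" in "bcbaacacbc"
Scanning each position:
  Position 0: "bc" => no
  Position 1: "cb" => no
  Position 2: "ba" => no
  Position 3: "aa" => no
  Position 4: "ac" => no
  Position 5: "ca" => no
  Position 6: "ac" => no
  Position 7: "cb" => no
  Position 8: "bc" => no
Total occurrences: 0

0


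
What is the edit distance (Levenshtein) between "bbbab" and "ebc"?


Computing edit distance: "bbbab" -> "ebc"
DP table:
           e    b    c
      0    1    2    3
  b   1    1    1    2
  b   2    2    1    2
  b   3    3    2    2
  a   4    4    3    3
  b   5    5    4    4
Edit distance = dp[5][3] = 4

4


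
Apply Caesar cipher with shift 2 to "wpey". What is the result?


Caesar cipher: shift "wpey" by 2
  'w' (pos 22) + 2 = pos 24 = 'y'
  'p' (pos 15) + 2 = pos 17 = 'r'
  'e' (pos 4) + 2 = pos 6 = 'g'
  'y' (pos 24) + 2 = pos 0 = 'a'
Result: yrga

yrga


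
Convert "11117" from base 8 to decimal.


Input: "11117" in base 8
Positional expansion:
  Digit '1' (value 1) x 8^4 = 4096
  Digit '1' (value 1) x 8^3 = 512
  Digit '1' (value 1) x 8^2 = 64
  Digit '1' (value 1) x 8^1 = 8
  Digit '7' (value 7) x 8^0 = 7
Sum = 4687

4687


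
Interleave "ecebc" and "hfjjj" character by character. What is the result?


Interleaving "ecebc" and "hfjjj":
  Position 0: 'e' from first, 'h' from second => "eh"
  Position 1: 'c' from first, 'f' from second => "cf"
  Position 2: 'e' from first, 'j' from second => "ej"
  Position 3: 'b' from first, 'j' from second => "bj"
  Position 4: 'c' from first, 'j' from second => "cj"
Result: ehcfejbjcj

ehcfejbjcj


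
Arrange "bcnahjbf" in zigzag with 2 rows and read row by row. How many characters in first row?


Zigzag "bcnahjbf" into 2 rows:
Placing characters:
  'b' => row 0
  'c' => row 1
  'n' => row 0
  'a' => row 1
  'h' => row 0
  'j' => row 1
  'b' => row 0
  'f' => row 1
Rows:
  Row 0: "bnhb"
  Row 1: "cajf"
First row length: 4

4


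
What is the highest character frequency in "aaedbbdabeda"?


Input: aaedbbdabeda
Character counts:
  'a': 4
  'b': 3
  'd': 3
  'e': 2
Maximum frequency: 4

4


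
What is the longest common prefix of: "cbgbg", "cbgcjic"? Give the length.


Words: cbgbg, cbgcjic
  Position 0: all 'c' => match
  Position 1: all 'b' => match
  Position 2: all 'g' => match
  Position 3: ('b', 'c') => mismatch, stop
LCP = "cbg" (length 3)

3


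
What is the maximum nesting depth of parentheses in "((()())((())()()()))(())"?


Input: "((()())((())()()()))(())"
Tracking depth:
  Position 0 '(': depth becomes 1
  Position 1 '(': depth becomes 2
  Position 2 '(': depth becomes 3
  Position 3 ')': depth becomes 2
  Position 4 '(': depth becomes 3
  Position 5 ')': depth becomes 2
  Position 6 ')': depth becomes 1
  Position 7 '(': depth becomes 2
  Position 8 '(': depth becomes 3
  Position 9 '(': depth becomes 4
  Position 10 ')': depth becomes 3
  Position 11 ')': depth becomes 2
  Position 12 '(': depth becomes 3
  Position 13 ')': depth becomes 2
  Position 14 '(': depth becomes 3
  Position 15 ')': depth becomes 2
  Position 16 '(': depth becomes 3
  Position 17 ')': depth becomes 2
  Position 18 ')': depth becomes 1
  Position 19 ')': depth becomes 0
  Position 20 '(': depth becomes 1
  Position 21 '(': depth becomes 2
  Position 22 ')': depth becomes 1
  Position 23 ')': depth becomes 0
Maximum depth reached: 4

4


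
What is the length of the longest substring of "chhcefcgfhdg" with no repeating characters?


Input: "chhcefcgfhdg"
Sliding window (track last position of each char):
  Position 0 ('c'): window [0,0] length 1 -- new best
  Position 1 ('h'): window [0,1] length 2 -- new best
  Position 2 ('h'): repeat (last at 1), move window start to 2
  Position 2 ('h'): window [2,2] length 1
  Position 3 ('c'): window [2,3] length 2
  Position 4 ('e'): window [2,4] length 3 -- new best
  Position 5 ('f'): window [2,5] length 4 -- new best
  Position 6 ('c'): repeat (last at 3), move window start to 4
  Position 6 ('c'): window [4,6] length 3
  Position 7 ('g'): window [4,7] length 4
  Position 8 ('f'): repeat (last at 5), move window start to 6
  Position 8 ('f'): window [6,8] length 3
  Position 9 ('h'): window [6,9] length 4
  Position 10 ('d'): window [6,10] length 5 -- new best
  Position 11 ('g'): repeat (last at 7), move window start to 8
  Position 11 ('g'): window [8,11] length 4
Longest substring with no repeats: "cgfhd" with length 5

5


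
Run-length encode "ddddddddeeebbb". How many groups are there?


Input: ddddddddeeebbb
Scanning for consecutive runs:
  Group 1: 'd' x 8 (positions 0-7)
  Group 2: 'e' x 3 (positions 8-10)
  Group 3: 'b' x 3 (positions 11-13)
Total groups: 3

3


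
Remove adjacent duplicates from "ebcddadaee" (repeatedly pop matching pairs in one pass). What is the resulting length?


Input: ebcddadaee
Stack-based adjacent duplicate removal:
  Read 'e': push. Stack: e
  Read 'b': push. Stack: eb
  Read 'c': push. Stack: ebc
  Read 'd': push. Stack: ebcd
  Read 'd': matches stack top 'd' => pop. Stack: ebc
  Read 'a': push. Stack: ebca
  Read 'd': push. Stack: ebcad
  Read 'a': push. Stack: ebcada
  Read 'e': push. Stack: ebcadae
  Read 'e': matches stack top 'e' => pop. Stack: ebcada
Final stack: "ebcada" (length 6)

6


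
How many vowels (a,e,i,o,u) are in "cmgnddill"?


Input: cmgnddill
Checking each character:
  'c' at position 0: consonant
  'm' at position 1: consonant
  'g' at position 2: consonant
  'n' at position 3: consonant
  'd' at position 4: consonant
  'd' at position 5: consonant
  'i' at position 6: vowel (running total: 1)
  'l' at position 7: consonant
  'l' at position 8: consonant
Total vowels: 1

1


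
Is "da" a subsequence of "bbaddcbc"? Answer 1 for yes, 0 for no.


Check if "da" is a subsequence of "bbaddcbc"
Greedy scan:
  Position 0 ('b'): no match needed
  Position 1 ('b'): no match needed
  Position 2 ('a'): no match needed
  Position 3 ('d'): matches sub[0] = 'd'
  Position 4 ('d'): no match needed
  Position 5 ('c'): no match needed
  Position 6 ('b'): no match needed
  Position 7 ('c'): no match needed
Only matched 1/2 characters => not a subsequence

0


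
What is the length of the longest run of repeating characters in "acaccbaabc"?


Input: "acaccbaabc"
Scanning for longest run:
  Position 1 ('c'): new char, reset run to 1
  Position 2 ('a'): new char, reset run to 1
  Position 3 ('c'): new char, reset run to 1
  Position 4 ('c'): continues run of 'c', length=2
  Position 5 ('b'): new char, reset run to 1
  Position 6 ('a'): new char, reset run to 1
  Position 7 ('a'): continues run of 'a', length=2
  Position 8 ('b'): new char, reset run to 1
  Position 9 ('c'): new char, reset run to 1
Longest run: 'c' with length 2

2


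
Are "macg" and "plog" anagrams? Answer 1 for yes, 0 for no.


Strings: "macg", "plog"
Sorted first:  acgm
Sorted second: glop
Differ at position 0: 'a' vs 'g' => not anagrams

0


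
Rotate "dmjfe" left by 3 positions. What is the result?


Input: "dmjfe", rotate left by 3
First 3 characters: "dmj"
Remaining characters: "fe"
Concatenate remaining + first: "fe" + "dmj" = "fedmj"

fedmj


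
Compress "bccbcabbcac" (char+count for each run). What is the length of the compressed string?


Input: bccbcabbcac
Runs:
  'b' x 1 => "b1"
  'c' x 2 => "c2"
  'b' x 1 => "b1"
  'c' x 1 => "c1"
  'a' x 1 => "a1"
  'b' x 2 => "b2"
  'c' x 1 => "c1"
  'a' x 1 => "a1"
  'c' x 1 => "c1"
Compressed: "b1c2b1c1a1b2c1a1c1"
Compressed length: 18

18


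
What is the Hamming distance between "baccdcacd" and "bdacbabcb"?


Comparing "baccdcacd" and "bdacbabcb" position by position:
  Position 0: 'b' vs 'b' => same
  Position 1: 'a' vs 'd' => differ
  Position 2: 'c' vs 'a' => differ
  Position 3: 'c' vs 'c' => same
  Position 4: 'd' vs 'b' => differ
  Position 5: 'c' vs 'a' => differ
  Position 6: 'a' vs 'b' => differ
  Position 7: 'c' vs 'c' => same
  Position 8: 'd' vs 'b' => differ
Total differences (Hamming distance): 6

6


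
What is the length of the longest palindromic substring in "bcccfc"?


Input: "bcccfc"
Checking substrings for palindromes:
  [1:4] "ccc" (len 3) => palindrome
  [3:6] "cfc" (len 3) => palindrome
  [1:3] "cc" (len 2) => palindrome
  [2:4] "cc" (len 2) => palindrome
Longest palindromic substring: "ccc" with length 3

3


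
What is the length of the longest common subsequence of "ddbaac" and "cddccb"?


LCS of "ddbaac" and "cddccb"
DP table:
           c    d    d    c    c    b
      0    0    0    0    0    0    0
  d   0    0    1    1    1    1    1
  d   0    0    1    2    2    2    2
  b   0    0    1    2    2    2    3
  a   0    0    1    2    2    2    3
  a   0    0    1    2    2    2    3
  c   0    1    1    2    3    3    3
LCS length = dp[6][6] = 3

3


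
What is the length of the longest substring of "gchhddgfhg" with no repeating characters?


Input: "gchhddgfhg"
Sliding window (track last position of each char):
  Position 0 ('g'): window [0,0] length 1 -- new best
  Position 1 ('c'): window [0,1] length 2 -- new best
  Position 2 ('h'): window [0,2] length 3 -- new best
  Position 3 ('h'): repeat (last at 2), move window start to 3
  Position 3 ('h'): window [3,3] length 1
  Position 4 ('d'): window [3,4] length 2
  Position 5 ('d'): repeat (last at 4), move window start to 5
  Position 5 ('d'): window [5,5] length 1
  Position 6 ('g'): window [5,6] length 2
  Position 7 ('f'): window [5,7] length 3
  Position 8 ('h'): window [5,8] length 4 -- new best
  Position 9 ('g'): repeat (last at 6), move window start to 7
  Position 9 ('g'): window [7,9] length 3
Longest substring with no repeats: "dgfh" with length 4

4


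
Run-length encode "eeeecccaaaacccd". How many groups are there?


Input: eeeecccaaaacccd
Scanning for consecutive runs:
  Group 1: 'e' x 4 (positions 0-3)
  Group 2: 'c' x 3 (positions 4-6)
  Group 3: 'a' x 4 (positions 7-10)
  Group 4: 'c' x 3 (positions 11-13)
  Group 5: 'd' x 1 (positions 14-14)
Total groups: 5

5


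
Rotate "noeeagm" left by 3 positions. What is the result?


Input: "noeeagm", rotate left by 3
First 3 characters: "noe"
Remaining characters: "eagm"
Concatenate remaining + first: "eagm" + "noe" = "eagmnoe"

eagmnoe


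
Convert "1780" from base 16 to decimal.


Input: "1780" in base 16
Positional expansion:
  Digit '1' (value 1) x 16^3 = 4096
  Digit '7' (value 7) x 16^2 = 1792
  Digit '8' (value 8) x 16^1 = 128
  Digit '0' (value 0) x 16^0 = 0
Sum = 6016

6016


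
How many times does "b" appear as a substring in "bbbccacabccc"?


Searching for "b" in "bbbccacabccc"
Scanning each position:
  Position 0: "b" => MATCH
  Position 1: "b" => MATCH
  Position 2: "b" => MATCH
  Position 3: "c" => no
  Position 4: "c" => no
  Position 5: "a" => no
  Position 6: "c" => no
  Position 7: "a" => no
  Position 8: "b" => MATCH
  Position 9: "c" => no
  Position 10: "c" => no
  Position 11: "c" => no
Total occurrences: 4

4


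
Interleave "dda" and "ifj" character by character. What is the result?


Interleaving "dda" and "ifj":
  Position 0: 'd' from first, 'i' from second => "di"
  Position 1: 'd' from first, 'f' from second => "df"
  Position 2: 'a' from first, 'j' from second => "aj"
Result: didfaj

didfaj


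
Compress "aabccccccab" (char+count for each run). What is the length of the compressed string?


Input: aabccccccab
Runs:
  'a' x 2 => "a2"
  'b' x 1 => "b1"
  'c' x 6 => "c6"
  'a' x 1 => "a1"
  'b' x 1 => "b1"
Compressed: "a2b1c6a1b1"
Compressed length: 10

10


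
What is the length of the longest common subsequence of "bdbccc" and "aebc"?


LCS of "bdbccc" and "aebc"
DP table:
           a    e    b    c
      0    0    0    0    0
  b   0    0    0    1    1
  d   0    0    0    1    1
  b   0    0    0    1    1
  c   0    0    0    1    2
  c   0    0    0    1    2
  c   0    0    0    1    2
LCS length = dp[6][4] = 2

2


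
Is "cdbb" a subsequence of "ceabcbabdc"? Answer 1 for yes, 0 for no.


Check if "cdbb" is a subsequence of "ceabcbabdc"
Greedy scan:
  Position 0 ('c'): matches sub[0] = 'c'
  Position 1 ('e'): no match needed
  Position 2 ('a'): no match needed
  Position 3 ('b'): no match needed
  Position 4 ('c'): no match needed
  Position 5 ('b'): no match needed
  Position 6 ('a'): no match needed
  Position 7 ('b'): no match needed
  Position 8 ('d'): matches sub[1] = 'd'
  Position 9 ('c'): no match needed
Only matched 2/4 characters => not a subsequence

0


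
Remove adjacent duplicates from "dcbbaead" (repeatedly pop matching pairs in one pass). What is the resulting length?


Input: dcbbaead
Stack-based adjacent duplicate removal:
  Read 'd': push. Stack: d
  Read 'c': push. Stack: dc
  Read 'b': push. Stack: dcb
  Read 'b': matches stack top 'b' => pop. Stack: dc
  Read 'a': push. Stack: dca
  Read 'e': push. Stack: dcae
  Read 'a': push. Stack: dcaea
  Read 'd': push. Stack: dcaead
Final stack: "dcaead" (length 6)

6


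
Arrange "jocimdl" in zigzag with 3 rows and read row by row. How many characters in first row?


Zigzag "jocimdl" into 3 rows:
Placing characters:
  'j' => row 0
  'o' => row 1
  'c' => row 2
  'i' => row 1
  'm' => row 0
  'd' => row 1
  'l' => row 2
Rows:
  Row 0: "jm"
  Row 1: "oid"
  Row 2: "cl"
First row length: 2

2


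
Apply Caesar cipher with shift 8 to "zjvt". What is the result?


Caesar cipher: shift "zjvt" by 8
  'z' (pos 25) + 8 = pos 7 = 'h'
  'j' (pos 9) + 8 = pos 17 = 'r'
  'v' (pos 21) + 8 = pos 3 = 'd'
  't' (pos 19) + 8 = pos 1 = 'b'
Result: hrdb

hrdb


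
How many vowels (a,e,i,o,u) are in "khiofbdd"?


Input: khiofbdd
Checking each character:
  'k' at position 0: consonant
  'h' at position 1: consonant
  'i' at position 2: vowel (running total: 1)
  'o' at position 3: vowel (running total: 2)
  'f' at position 4: consonant
  'b' at position 5: consonant
  'd' at position 6: consonant
  'd' at position 7: consonant
Total vowels: 2

2


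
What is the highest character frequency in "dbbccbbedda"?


Input: dbbccbbedda
Character counts:
  'a': 1
  'b': 4
  'c': 2
  'd': 3
  'e': 1
Maximum frequency: 4

4


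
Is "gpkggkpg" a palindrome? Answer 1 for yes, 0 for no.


Input: gpkggkpg
Reversed: gpkggkpg
  Compare pos 0 ('g') with pos 7 ('g'): match
  Compare pos 1 ('p') with pos 6 ('p'): match
  Compare pos 2 ('k') with pos 5 ('k'): match
  Compare pos 3 ('g') with pos 4 ('g'): match
Result: palindrome

1


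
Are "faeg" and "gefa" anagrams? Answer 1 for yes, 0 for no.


Strings: "faeg", "gefa"
Sorted first:  aefg
Sorted second: aefg
Sorted forms match => anagrams

1


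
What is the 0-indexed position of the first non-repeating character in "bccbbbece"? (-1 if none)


Input: bccbbbece
Character frequencies:
  'b': 4
  'c': 3
  'e': 2
Scanning left to right for freq == 1:
  Position 0 ('b'): freq=4, skip
  Position 1 ('c'): freq=3, skip
  Position 2 ('c'): freq=3, skip
  Position 3 ('b'): freq=4, skip
  Position 4 ('b'): freq=4, skip
  Position 5 ('b'): freq=4, skip
  Position 6 ('e'): freq=2, skip
  Position 7 ('c'): freq=3, skip
  Position 8 ('e'): freq=2, skip
  No unique character found => answer = -1

-1


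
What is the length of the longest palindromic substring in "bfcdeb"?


Input: "bfcdeb"
Checking substrings for palindromes:
  No multi-char palindromic substrings found
Longest palindromic substring: "b" with length 1

1


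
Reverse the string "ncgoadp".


Input: ncgoadp
Reading characters right to left:
  Position 6: 'p'
  Position 5: 'd'
  Position 4: 'a'
  Position 3: 'o'
  Position 2: 'g'
  Position 1: 'c'
  Position 0: 'n'
Reversed: pdaogcn

pdaogcn


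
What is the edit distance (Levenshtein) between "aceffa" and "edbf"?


Computing edit distance: "aceffa" -> "edbf"
DP table:
           e    d    b    f
      0    1    2    3    4
  a   1    1    2    3    4
  c   2    2    2    3    4
  e   3    2    3    3    4
  f   4    3    3    4    3
  f   5    4    4    4    4
  a   6    5    5    5    5
Edit distance = dp[6][4] = 5

5


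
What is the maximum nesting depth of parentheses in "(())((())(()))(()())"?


Input: "(())((())(()))(()())"
Tracking depth:
  Position 0 '(': depth becomes 1
  Position 1 '(': depth becomes 2
  Position 2 ')': depth becomes 1
  Position 3 ')': depth becomes 0
  Position 4 '(': depth becomes 1
  Position 5 '(': depth becomes 2
  Position 6 '(': depth becomes 3
  Position 7 ')': depth becomes 2
  Position 8 ')': depth becomes 1
  Position 9 '(': depth becomes 2
  Position 10 '(': depth becomes 3
  Position 11 ')': depth becomes 2
  Position 12 ')': depth becomes 1
  Position 13 ')': depth becomes 0
  Position 14 '(': depth becomes 1
  Position 15 '(': depth becomes 2
  Position 16 ')': depth becomes 1
  Position 17 '(': depth becomes 2
  Position 18 ')': depth becomes 1
  Position 19 ')': depth becomes 0
Maximum depth reached: 3

3


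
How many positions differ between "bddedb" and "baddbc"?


Comparing "bddedb" and "baddbc" position by position:
  Position 0: 'b' vs 'b' => same
  Position 1: 'd' vs 'a' => DIFFER
  Position 2: 'd' vs 'd' => same
  Position 3: 'e' vs 'd' => DIFFER
  Position 4: 'd' vs 'b' => DIFFER
  Position 5: 'b' vs 'c' => DIFFER
Positions that differ: 4

4


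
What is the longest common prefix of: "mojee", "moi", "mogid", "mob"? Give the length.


Words: mojee, moi, mogid, mob
  Position 0: all 'm' => match
  Position 1: all 'o' => match
  Position 2: ('j', 'i', 'g', 'b') => mismatch, stop
LCP = "mo" (length 2)

2


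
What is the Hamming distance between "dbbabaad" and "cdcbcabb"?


Comparing "dbbabaad" and "cdcbcabb" position by position:
  Position 0: 'd' vs 'c' => differ
  Position 1: 'b' vs 'd' => differ
  Position 2: 'b' vs 'c' => differ
  Position 3: 'a' vs 'b' => differ
  Position 4: 'b' vs 'c' => differ
  Position 5: 'a' vs 'a' => same
  Position 6: 'a' vs 'b' => differ
  Position 7: 'd' vs 'b' => differ
Total differences (Hamming distance): 7

7


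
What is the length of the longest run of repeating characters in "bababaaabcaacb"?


Input: "bababaaabcaacb"
Scanning for longest run:
  Position 1 ('a'): new char, reset run to 1
  Position 2 ('b'): new char, reset run to 1
  Position 3 ('a'): new char, reset run to 1
  Position 4 ('b'): new char, reset run to 1
  Position 5 ('a'): new char, reset run to 1
  Position 6 ('a'): continues run of 'a', length=2
  Position 7 ('a'): continues run of 'a', length=3
  Position 8 ('b'): new char, reset run to 1
  Position 9 ('c'): new char, reset run to 1
  Position 10 ('a'): new char, reset run to 1
  Position 11 ('a'): continues run of 'a', length=2
  Position 12 ('c'): new char, reset run to 1
  Position 13 ('b'): new char, reset run to 1
Longest run: 'a' with length 3

3


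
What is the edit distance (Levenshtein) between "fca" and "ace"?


Computing edit distance: "fca" -> "ace"
DP table:
           a    c    e
      0    1    2    3
  f   1    1    2    3
  c   2    2    1    2
  a   3    2    2    2
Edit distance = dp[3][3] = 2

2


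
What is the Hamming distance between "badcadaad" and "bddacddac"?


Comparing "badcadaad" and "bddacddac" position by position:
  Position 0: 'b' vs 'b' => same
  Position 1: 'a' vs 'd' => differ
  Position 2: 'd' vs 'd' => same
  Position 3: 'c' vs 'a' => differ
  Position 4: 'a' vs 'c' => differ
  Position 5: 'd' vs 'd' => same
  Position 6: 'a' vs 'd' => differ
  Position 7: 'a' vs 'a' => same
  Position 8: 'd' vs 'c' => differ
Total differences (Hamming distance): 5

5


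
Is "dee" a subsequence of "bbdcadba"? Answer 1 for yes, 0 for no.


Check if "dee" is a subsequence of "bbdcadba"
Greedy scan:
  Position 0 ('b'): no match needed
  Position 1 ('b'): no match needed
  Position 2 ('d'): matches sub[0] = 'd'
  Position 3 ('c'): no match needed
  Position 4 ('a'): no match needed
  Position 5 ('d'): no match needed
  Position 6 ('b'): no match needed
  Position 7 ('a'): no match needed
Only matched 1/3 characters => not a subsequence

0


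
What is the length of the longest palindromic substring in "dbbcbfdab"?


Input: "dbbcbfdab"
Checking substrings for palindromes:
  [2:5] "bcb" (len 3) => palindrome
  [1:3] "bb" (len 2) => palindrome
Longest palindromic substring: "bcb" with length 3

3


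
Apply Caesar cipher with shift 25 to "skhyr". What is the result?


Caesar cipher: shift "skhyr" by 25
  's' (pos 18) + 25 = pos 17 = 'r'
  'k' (pos 10) + 25 = pos 9 = 'j'
  'h' (pos 7) + 25 = pos 6 = 'g'
  'y' (pos 24) + 25 = pos 23 = 'x'
  'r' (pos 17) + 25 = pos 16 = 'q'
Result: rjgxq

rjgxq


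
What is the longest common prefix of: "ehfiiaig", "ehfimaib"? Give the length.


Words: ehfiiaig, ehfimaib
  Position 0: all 'e' => match
  Position 1: all 'h' => match
  Position 2: all 'f' => match
  Position 3: all 'i' => match
  Position 4: ('i', 'm') => mismatch, stop
LCP = "ehfi" (length 4)

4


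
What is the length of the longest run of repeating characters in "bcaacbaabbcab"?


Input: "bcaacbaabbcab"
Scanning for longest run:
  Position 1 ('c'): new char, reset run to 1
  Position 2 ('a'): new char, reset run to 1
  Position 3 ('a'): continues run of 'a', length=2
  Position 4 ('c'): new char, reset run to 1
  Position 5 ('b'): new char, reset run to 1
  Position 6 ('a'): new char, reset run to 1
  Position 7 ('a'): continues run of 'a', length=2
  Position 8 ('b'): new char, reset run to 1
  Position 9 ('b'): continues run of 'b', length=2
  Position 10 ('c'): new char, reset run to 1
  Position 11 ('a'): new char, reset run to 1
  Position 12 ('b'): new char, reset run to 1
Longest run: 'a' with length 2

2


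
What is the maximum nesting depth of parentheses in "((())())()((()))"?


Input: "((())())()((()))"
Tracking depth:
  Position 0 '(': depth becomes 1
  Position 1 '(': depth becomes 2
  Position 2 '(': depth becomes 3
  Position 3 ')': depth becomes 2
  Position 4 ')': depth becomes 1
  Position 5 '(': depth becomes 2
  Position 6 ')': depth becomes 1
  Position 7 ')': depth becomes 0
  Position 8 '(': depth becomes 1
  Position 9 ')': depth becomes 0
  Position 10 '(': depth becomes 1
  Position 11 '(': depth becomes 2
  Position 12 '(': depth becomes 3
  Position 13 ')': depth becomes 2
  Position 14 ')': depth becomes 1
  Position 15 ')': depth becomes 0
Maximum depth reached: 3

3


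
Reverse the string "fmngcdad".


Input: fmngcdad
Reading characters right to left:
  Position 7: 'd'
  Position 6: 'a'
  Position 5: 'd'
  Position 4: 'c'
  Position 3: 'g'
  Position 2: 'n'
  Position 1: 'm'
  Position 0: 'f'
Reversed: dadcgnmf

dadcgnmf


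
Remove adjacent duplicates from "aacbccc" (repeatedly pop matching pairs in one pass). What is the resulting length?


Input: aacbccc
Stack-based adjacent duplicate removal:
  Read 'a': push. Stack: a
  Read 'a': matches stack top 'a' => pop. Stack: (empty)
  Read 'c': push. Stack: c
  Read 'b': push. Stack: cb
  Read 'c': push. Stack: cbc
  Read 'c': matches stack top 'c' => pop. Stack: cb
  Read 'c': push. Stack: cbc
Final stack: "cbc" (length 3)

3


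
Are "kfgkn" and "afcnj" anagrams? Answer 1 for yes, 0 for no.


Strings: "kfgkn", "afcnj"
Sorted first:  fgkkn
Sorted second: acfjn
Differ at position 0: 'f' vs 'a' => not anagrams

0


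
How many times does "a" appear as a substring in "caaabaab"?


Searching for "a" in "caaabaab"
Scanning each position:
  Position 0: "c" => no
  Position 1: "a" => MATCH
  Position 2: "a" => MATCH
  Position 3: "a" => MATCH
  Position 4: "b" => no
  Position 5: "a" => MATCH
  Position 6: "a" => MATCH
  Position 7: "b" => no
Total occurrences: 5

5


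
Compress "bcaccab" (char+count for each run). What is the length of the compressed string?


Input: bcaccab
Runs:
  'b' x 1 => "b1"
  'c' x 1 => "c1"
  'a' x 1 => "a1"
  'c' x 2 => "c2"
  'a' x 1 => "a1"
  'b' x 1 => "b1"
Compressed: "b1c1a1c2a1b1"
Compressed length: 12

12


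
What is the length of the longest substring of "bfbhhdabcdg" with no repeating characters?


Input: "bfbhhdabcdg"
Sliding window (track last position of each char):
  Position 0 ('b'): window [0,0] length 1 -- new best
  Position 1 ('f'): window [0,1] length 2 -- new best
  Position 2 ('b'): repeat (last at 0), move window start to 1
  Position 2 ('b'): window [1,2] length 2
  Position 3 ('h'): window [1,3] length 3 -- new best
  Position 4 ('h'): repeat (last at 3), move window start to 4
  Position 4 ('h'): window [4,4] length 1
  Position 5 ('d'): window [4,5] length 2
  Position 6 ('a'): window [4,6] length 3
  Position 7 ('b'): window [4,7] length 4 -- new best
  Position 8 ('c'): window [4,8] length 5 -- new best
  Position 9 ('d'): repeat (last at 5), move window start to 6
  Position 9 ('d'): window [6,9] length 4
  Position 10 ('g'): window [6,10] length 5
Longest substring with no repeats: "hdabc" with length 5

5


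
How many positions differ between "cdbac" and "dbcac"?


Comparing "cdbac" and "dbcac" position by position:
  Position 0: 'c' vs 'd' => DIFFER
  Position 1: 'd' vs 'b' => DIFFER
  Position 2: 'b' vs 'c' => DIFFER
  Position 3: 'a' vs 'a' => same
  Position 4: 'c' vs 'c' => same
Positions that differ: 3

3


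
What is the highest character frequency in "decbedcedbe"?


Input: decbedcedbe
Character counts:
  'b': 2
  'c': 2
  'd': 3
  'e': 4
Maximum frequency: 4

4


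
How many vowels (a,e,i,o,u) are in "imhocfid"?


Input: imhocfid
Checking each character:
  'i' at position 0: vowel (running total: 1)
  'm' at position 1: consonant
  'h' at position 2: consonant
  'o' at position 3: vowel (running total: 2)
  'c' at position 4: consonant
  'f' at position 5: consonant
  'i' at position 6: vowel (running total: 3)
  'd' at position 7: consonant
Total vowels: 3

3


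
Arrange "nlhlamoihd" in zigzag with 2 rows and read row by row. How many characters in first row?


Zigzag "nlhlamoihd" into 2 rows:
Placing characters:
  'n' => row 0
  'l' => row 1
  'h' => row 0
  'l' => row 1
  'a' => row 0
  'm' => row 1
  'o' => row 0
  'i' => row 1
  'h' => row 0
  'd' => row 1
Rows:
  Row 0: "nhaoh"
  Row 1: "llmid"
First row length: 5

5


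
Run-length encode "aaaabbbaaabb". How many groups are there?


Input: aaaabbbaaabb
Scanning for consecutive runs:
  Group 1: 'a' x 4 (positions 0-3)
  Group 2: 'b' x 3 (positions 4-6)
  Group 3: 'a' x 3 (positions 7-9)
  Group 4: 'b' x 2 (positions 10-11)
Total groups: 4

4


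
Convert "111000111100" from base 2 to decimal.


Input: "111000111100" in base 2
Positional expansion:
  Digit '1' (value 1) x 2^11 = 2048
  Digit '1' (value 1) x 2^10 = 1024
  Digit '1' (value 1) x 2^9 = 512
  Digit '0' (value 0) x 2^8 = 0
  Digit '0' (value 0) x 2^7 = 0
  Digit '0' (value 0) x 2^6 = 0
  Digit '1' (value 1) x 2^5 = 32
  Digit '1' (value 1) x 2^4 = 16
  Digit '1' (value 1) x 2^3 = 8
  Digit '1' (value 1) x 2^2 = 4
  Digit '0' (value 0) x 2^1 = 0
  Digit '0' (value 0) x 2^0 = 0
Sum = 3644

3644


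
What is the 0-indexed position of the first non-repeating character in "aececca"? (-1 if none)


Input: aececca
Character frequencies:
  'a': 2
  'c': 3
  'e': 2
Scanning left to right for freq == 1:
  Position 0 ('a'): freq=2, skip
  Position 1 ('e'): freq=2, skip
  Position 2 ('c'): freq=3, skip
  Position 3 ('e'): freq=2, skip
  Position 4 ('c'): freq=3, skip
  Position 5 ('c'): freq=3, skip
  Position 6 ('a'): freq=2, skip
  No unique character found => answer = -1

-1


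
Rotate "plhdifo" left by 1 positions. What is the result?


Input: "plhdifo", rotate left by 1
First 1 characters: "p"
Remaining characters: "lhdifo"
Concatenate remaining + first: "lhdifo" + "p" = "lhdifop"

lhdifop


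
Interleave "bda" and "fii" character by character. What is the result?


Interleaving "bda" and "fii":
  Position 0: 'b' from first, 'f' from second => "bf"
  Position 1: 'd' from first, 'i' from second => "di"
  Position 2: 'a' from first, 'i' from second => "ai"
Result: bfdiai

bfdiai


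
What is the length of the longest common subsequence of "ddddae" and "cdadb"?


LCS of "ddddae" and "cdadb"
DP table:
           c    d    a    d    b
      0    0    0    0    0    0
  d   0    0    1    1    1    1
  d   0    0    1    1    2    2
  d   0    0    1    1    2    2
  d   0    0    1    1    2    2
  a   0    0    1    2    2    2
  e   0    0    1    2    2    2
LCS length = dp[6][5] = 2

2


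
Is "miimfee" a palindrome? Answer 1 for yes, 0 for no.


Input: miimfee
Reversed: eefmiim
  Compare pos 0 ('m') with pos 6 ('e'): MISMATCH
  Compare pos 1 ('i') with pos 5 ('e'): MISMATCH
  Compare pos 2 ('i') with pos 4 ('f'): MISMATCH
Result: not a palindrome

0


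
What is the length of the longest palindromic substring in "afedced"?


Input: "afedced"
Checking substrings for palindromes:
  No multi-char palindromic substrings found
Longest palindromic substring: "a" with length 1

1


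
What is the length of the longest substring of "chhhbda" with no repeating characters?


Input: "chhhbda"
Sliding window (track last position of each char):
  Position 0 ('c'): window [0,0] length 1 -- new best
  Position 1 ('h'): window [0,1] length 2 -- new best
  Position 2 ('h'): repeat (last at 1), move window start to 2
  Position 2 ('h'): window [2,2] length 1
  Position 3 ('h'): repeat (last at 2), move window start to 3
  Position 3 ('h'): window [3,3] length 1
  Position 4 ('b'): window [3,4] length 2
  Position 5 ('d'): window [3,5] length 3 -- new best
  Position 6 ('a'): window [3,6] length 4 -- new best
Longest substring with no repeats: "hbda" with length 4

4


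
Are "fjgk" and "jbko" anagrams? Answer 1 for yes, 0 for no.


Strings: "fjgk", "jbko"
Sorted first:  fgjk
Sorted second: bjko
Differ at position 0: 'f' vs 'b' => not anagrams

0


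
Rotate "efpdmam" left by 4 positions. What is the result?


Input: "efpdmam", rotate left by 4
First 4 characters: "efpd"
Remaining characters: "mam"
Concatenate remaining + first: "mam" + "efpd" = "mamefpd"

mamefpd


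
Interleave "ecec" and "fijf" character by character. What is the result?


Interleaving "ecec" and "fijf":
  Position 0: 'e' from first, 'f' from second => "ef"
  Position 1: 'c' from first, 'i' from second => "ci"
  Position 2: 'e' from first, 'j' from second => "ej"
  Position 3: 'c' from first, 'f' from second => "cf"
Result: efciejcf

efciejcf


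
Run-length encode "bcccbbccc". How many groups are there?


Input: bcccbbccc
Scanning for consecutive runs:
  Group 1: 'b' x 1 (positions 0-0)
  Group 2: 'c' x 3 (positions 1-3)
  Group 3: 'b' x 2 (positions 4-5)
  Group 4: 'c' x 3 (positions 6-8)
Total groups: 4

4


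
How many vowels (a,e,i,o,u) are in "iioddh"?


Input: iioddh
Checking each character:
  'i' at position 0: vowel (running total: 1)
  'i' at position 1: vowel (running total: 2)
  'o' at position 2: vowel (running total: 3)
  'd' at position 3: consonant
  'd' at position 4: consonant
  'h' at position 5: consonant
Total vowels: 3

3


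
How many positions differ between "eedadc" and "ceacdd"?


Comparing "eedadc" and "ceacdd" position by position:
  Position 0: 'e' vs 'c' => DIFFER
  Position 1: 'e' vs 'e' => same
  Position 2: 'd' vs 'a' => DIFFER
  Position 3: 'a' vs 'c' => DIFFER
  Position 4: 'd' vs 'd' => same
  Position 5: 'c' vs 'd' => DIFFER
Positions that differ: 4

4


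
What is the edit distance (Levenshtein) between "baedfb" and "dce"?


Computing edit distance: "baedfb" -> "dce"
DP table:
           d    c    e
      0    1    2    3
  b   1    1    2    3
  a   2    2    2    3
  e   3    3    3    2
  d   4    3    4    3
  f   5    4    4    4
  b   6    5    5    5
Edit distance = dp[6][3] = 5

5


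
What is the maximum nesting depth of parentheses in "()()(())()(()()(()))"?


Input: "()()(())()(()()(()))"
Tracking depth:
  Position 0 '(': depth becomes 1
  Position 1 ')': depth becomes 0
  Position 2 '(': depth becomes 1
  Position 3 ')': depth becomes 0
  Position 4 '(': depth becomes 1
  Position 5 '(': depth becomes 2
  Position 6 ')': depth becomes 1
  Position 7 ')': depth becomes 0
  Position 8 '(': depth becomes 1
  Position 9 ')': depth becomes 0
  Position 10 '(': depth becomes 1
  Position 11 '(': depth becomes 2
  Position 12 ')': depth becomes 1
  Position 13 '(': depth becomes 2
  Position 14 ')': depth becomes 1
  Position 15 '(': depth becomes 2
  Position 16 '(': depth becomes 3
  Position 17 ')': depth becomes 2
  Position 18 ')': depth becomes 1
  Position 19 ')': depth becomes 0
Maximum depth reached: 3

3


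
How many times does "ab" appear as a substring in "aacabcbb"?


Searching for "ab" in "aacabcbb"
Scanning each position:
  Position 0: "aa" => no
  Position 1: "ac" => no
  Position 2: "ca" => no
  Position 3: "ab" => MATCH
  Position 4: "bc" => no
  Position 5: "cb" => no
  Position 6: "bb" => no
Total occurrences: 1

1


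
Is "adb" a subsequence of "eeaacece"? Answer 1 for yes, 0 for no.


Check if "adb" is a subsequence of "eeaacece"
Greedy scan:
  Position 0 ('e'): no match needed
  Position 1 ('e'): no match needed
  Position 2 ('a'): matches sub[0] = 'a'
  Position 3 ('a'): no match needed
  Position 4 ('c'): no match needed
  Position 5 ('e'): no match needed
  Position 6 ('c'): no match needed
  Position 7 ('e'): no match needed
Only matched 1/3 characters => not a subsequence

0


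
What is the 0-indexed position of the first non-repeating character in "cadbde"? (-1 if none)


Input: cadbde
Character frequencies:
  'a': 1
  'b': 1
  'c': 1
  'd': 2
  'e': 1
Scanning left to right for freq == 1:
  Position 0 ('c'): unique! => answer = 0

0


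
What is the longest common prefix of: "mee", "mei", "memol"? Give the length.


Words: mee, mei, memol
  Position 0: all 'm' => match
  Position 1: all 'e' => match
  Position 2: ('e', 'i', 'm') => mismatch, stop
LCP = "me" (length 2)

2


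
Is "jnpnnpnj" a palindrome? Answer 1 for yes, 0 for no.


Input: jnpnnpnj
Reversed: jnpnnpnj
  Compare pos 0 ('j') with pos 7 ('j'): match
  Compare pos 1 ('n') with pos 6 ('n'): match
  Compare pos 2 ('p') with pos 5 ('p'): match
  Compare pos 3 ('n') with pos 4 ('n'): match
Result: palindrome

1


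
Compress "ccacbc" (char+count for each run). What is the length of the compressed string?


Input: ccacbc
Runs:
  'c' x 2 => "c2"
  'a' x 1 => "a1"
  'c' x 1 => "c1"
  'b' x 1 => "b1"
  'c' x 1 => "c1"
Compressed: "c2a1c1b1c1"
Compressed length: 10

10


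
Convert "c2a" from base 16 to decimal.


Input: "c2a" in base 16
Positional expansion:
  Digit 'c' (value 12) x 16^2 = 3072
  Digit '2' (value 2) x 16^1 = 32
  Digit 'a' (value 10) x 16^0 = 10
Sum = 3114

3114


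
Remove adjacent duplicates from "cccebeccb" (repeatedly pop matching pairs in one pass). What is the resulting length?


Input: cccebeccb
Stack-based adjacent duplicate removal:
  Read 'c': push. Stack: c
  Read 'c': matches stack top 'c' => pop. Stack: (empty)
  Read 'c': push. Stack: c
  Read 'e': push. Stack: ce
  Read 'b': push. Stack: ceb
  Read 'e': push. Stack: cebe
  Read 'c': push. Stack: cebec
  Read 'c': matches stack top 'c' => pop. Stack: cebe
  Read 'b': push. Stack: cebeb
Final stack: "cebeb" (length 5)

5


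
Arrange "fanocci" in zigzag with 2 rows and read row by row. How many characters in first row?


Zigzag "fanocci" into 2 rows:
Placing characters:
  'f' => row 0
  'a' => row 1
  'n' => row 0
  'o' => row 1
  'c' => row 0
  'c' => row 1
  'i' => row 0
Rows:
  Row 0: "fnci"
  Row 1: "aoc"
First row length: 4

4


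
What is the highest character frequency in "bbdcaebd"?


Input: bbdcaebd
Character counts:
  'a': 1
  'b': 3
  'c': 1
  'd': 2
  'e': 1
Maximum frequency: 3

3


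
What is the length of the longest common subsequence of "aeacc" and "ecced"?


LCS of "aeacc" and "ecced"
DP table:
           e    c    c    e    d
      0    0    0    0    0    0
  a   0    0    0    0    0    0
  e   0    1    1    1    1    1
  a   0    1    1    1    1    1
  c   0    1    2    2    2    2
  c   0    1    2    3    3    3
LCS length = dp[5][5] = 3

3
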